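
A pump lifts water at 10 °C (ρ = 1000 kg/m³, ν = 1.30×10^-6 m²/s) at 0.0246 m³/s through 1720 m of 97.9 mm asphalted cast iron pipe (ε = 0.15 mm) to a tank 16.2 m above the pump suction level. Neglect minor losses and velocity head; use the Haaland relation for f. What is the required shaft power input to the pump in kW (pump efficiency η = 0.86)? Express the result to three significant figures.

V = 4Q/(πD²) = 3.268 m/s; Re = 2.46×10^5; ε/D = 0.00153; f = 0.02266
h_f = f(L/D)V²/2g = 216.7 m
Total head H = z + h_f = 16.2 + 216.7 = 232.9 m
P_hyd = ρgQH = 1000·9.81·0.0246·232.9 = 56.20 kW
P_shaft = P_hyd/η = 56.20/0.86 = 65.35 kW

P_shaft ≈ 65.4 kW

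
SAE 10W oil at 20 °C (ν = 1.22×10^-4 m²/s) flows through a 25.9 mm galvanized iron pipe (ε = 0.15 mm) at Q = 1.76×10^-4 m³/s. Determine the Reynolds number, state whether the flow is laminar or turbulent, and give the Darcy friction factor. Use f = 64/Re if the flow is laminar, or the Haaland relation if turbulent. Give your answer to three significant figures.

V = 4Q/(πD²) = 0.3341 m/s
Re = VD/ν = 0.3341·0.0259/1.22×10^-4 = 70.9
Re < 2300 → laminar → f = 64/Re = 0.9024

Re ≈ 70.9; laminar; f = 64/Re ≈ 0.902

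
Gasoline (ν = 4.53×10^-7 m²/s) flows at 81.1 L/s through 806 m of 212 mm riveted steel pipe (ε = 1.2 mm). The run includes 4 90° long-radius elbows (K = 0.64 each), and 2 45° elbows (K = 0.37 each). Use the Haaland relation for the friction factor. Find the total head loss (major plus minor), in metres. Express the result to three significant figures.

V = 4Q/(πD²) = 2.298 m/s; V²/2g = 0.2690 m
Re = 1.08×10^6, ε/D = 0.00566 → f = 0.03168 (Haaland)
Major: h_f = f(L/D)·V²/2g = 0.03168·3802·0.2690 = 32.40 m
Minor: ΣK = 3.30; h_m = ΣK·V²/2g = 0.8878 m
Total H_L = 32.40 + 0.8878 = 33.29 m

H_L ≈ 33.3 m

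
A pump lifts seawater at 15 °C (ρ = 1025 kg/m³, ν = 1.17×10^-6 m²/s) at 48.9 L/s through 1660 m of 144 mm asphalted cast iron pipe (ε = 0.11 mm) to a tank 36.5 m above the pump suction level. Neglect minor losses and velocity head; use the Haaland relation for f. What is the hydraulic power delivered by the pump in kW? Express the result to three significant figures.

P_hyd ≈ 68.2 kW

V = 4Q/(πD²) = 3.003 m/s; Re = 3.70×10^5; ε/D = 7.64×10^-4; f = 0.01928
h_f = f(L/D)V²/2g = 102.1 m
Total head H = z + h_f = 36.5 + 102.1 = 138.6 m
P_hyd = ρgQH = 1025·9.81·0.0489·138.6 = 68.17 kW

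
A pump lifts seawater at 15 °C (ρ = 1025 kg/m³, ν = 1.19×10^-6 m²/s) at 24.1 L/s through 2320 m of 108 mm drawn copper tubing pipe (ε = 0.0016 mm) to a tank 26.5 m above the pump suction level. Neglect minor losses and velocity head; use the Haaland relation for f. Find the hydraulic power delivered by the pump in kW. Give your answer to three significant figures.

V = 4Q/(πD²) = 2.631 m/s; Re = 2.39×10^5; ε/D = 1.48×10^-5; f = 0.01508
h_f = f(L/D)V²/2g = 114.3 m
Total head H = z + h_f = 26.5 + 114.3 = 140.8 m
P_hyd = ρgQH = 1025·9.81·0.0241·140.8 = 34.11 kW

P_hyd ≈ 34.1 kW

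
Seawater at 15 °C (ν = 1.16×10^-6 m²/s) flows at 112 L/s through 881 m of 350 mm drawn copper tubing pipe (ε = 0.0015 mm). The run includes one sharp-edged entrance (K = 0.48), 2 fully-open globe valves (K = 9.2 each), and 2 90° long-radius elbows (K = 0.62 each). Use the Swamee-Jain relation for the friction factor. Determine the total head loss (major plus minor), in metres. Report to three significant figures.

V = 4Q/(πD²) = 1.164 m/s; V²/2g = 0.06907 m
Re = 3.51×10^5, ε/D = 4.29×10^-6 → f = 0.01401 (Swamee-Jain)
Major: h_f = f(L/D)·V²/2g = 0.01401·2517·0.06907 = 2.436 m
Minor: ΣK = 20.1; h_m = ΣK·V²/2g = 1.390 m
Total H_L = 2.436 + 1.390 = 3.826 m

H_L ≈ 3.83 m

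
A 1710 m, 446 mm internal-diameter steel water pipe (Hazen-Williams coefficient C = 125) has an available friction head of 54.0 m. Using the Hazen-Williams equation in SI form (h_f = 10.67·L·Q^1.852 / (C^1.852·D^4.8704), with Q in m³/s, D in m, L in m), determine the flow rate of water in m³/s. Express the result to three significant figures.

Q ≈ 0.645 m³/s

Rearranging: Q = [h_f·C^1.852·D^4.8704 / (10.67·L)]^(1/1.852)
Q = [54.0·125^1.852·0.446^4.8704 / (10.67·1710)]^0.540 = 0.6446 m³/s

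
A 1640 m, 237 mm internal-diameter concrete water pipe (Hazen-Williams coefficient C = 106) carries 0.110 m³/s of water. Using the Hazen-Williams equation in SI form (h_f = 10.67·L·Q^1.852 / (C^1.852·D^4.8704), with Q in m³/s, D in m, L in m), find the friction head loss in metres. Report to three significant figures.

h_f = 10.67·1640·0.110^1.852 / (106^1.852·0.237^4.8704) = 57.81 m

h_f ≈ 57.8 m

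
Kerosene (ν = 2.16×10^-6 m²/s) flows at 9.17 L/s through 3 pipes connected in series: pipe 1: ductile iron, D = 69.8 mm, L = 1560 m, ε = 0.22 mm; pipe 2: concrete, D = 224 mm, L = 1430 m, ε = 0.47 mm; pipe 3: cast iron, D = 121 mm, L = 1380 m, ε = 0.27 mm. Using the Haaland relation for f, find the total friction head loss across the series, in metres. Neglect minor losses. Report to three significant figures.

Pipe 1: V = 2.396 m/s, Re = 7.74×10^4, ε/D = 0.00315, f = 0.02803, h_1 = f(L/D)V²/2g = 183.4 m
Pipe 2: V = 0.2327 m/s, Re = 2.41×10^4, ε/D = 0.00210, f = 0.02884, h_2 = f(L/D)V²/2g = 0.5081 m
Pipe 3: V = 0.7975 m/s, Re = 4.47×10^4, ε/D = 0.00223, f = 0.02709, h_3 = f(L/D)V²/2g = 10.01 m
Series → Q common, losses add: H = Σh = 193.9 m

H ≈ 194 m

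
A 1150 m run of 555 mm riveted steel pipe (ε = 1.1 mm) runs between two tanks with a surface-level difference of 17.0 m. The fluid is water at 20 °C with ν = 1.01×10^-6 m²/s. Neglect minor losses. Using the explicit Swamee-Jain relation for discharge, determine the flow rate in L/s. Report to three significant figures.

Swamee-Jain (Type II): Q = -0.965·√(gD⁵h_f/L)·ln[ε/(3.7D) + √(3.17ν²L/(gD³h_f))]
√(gD⁵h_f/L) = √(9.81·0.555⁵·17.0/1150) = 0.08739
ε/(3.7D) = 5.36×10^-4; √(3.17ν²L/(gD³h_f)) = 1.14×10^-5
Q = -0.965·0.08739·ln(5.471×10^-4) = 0.6334 m³/s
Check: V = 2.62 m/s, Re = 1.44×10^6, f = 0.02355, h_f = 17.1 m ≈ 17.0 m ✓

Q ≈ 633 L/s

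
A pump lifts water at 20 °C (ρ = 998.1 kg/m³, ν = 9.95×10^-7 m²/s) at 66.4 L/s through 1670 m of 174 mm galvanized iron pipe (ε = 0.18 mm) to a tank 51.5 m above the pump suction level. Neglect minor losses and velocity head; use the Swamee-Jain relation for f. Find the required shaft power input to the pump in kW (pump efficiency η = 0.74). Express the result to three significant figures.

V = 4Q/(πD²) = 2.792 m/s; Re = 4.88×10^5; ε/D = 0.00103; f = 0.02052
h_f = f(L/D)V²/2g = 78.27 m
Total head H = z + h_f = 51.5 + 78.27 = 129.8 m
P_hyd = ρgQH = 998.1·9.81·0.0664·129.8 = 84.37 kW
P_shaft = P_hyd/η = 84.37/0.74 = 114.0 kW

P_shaft ≈ 114 kW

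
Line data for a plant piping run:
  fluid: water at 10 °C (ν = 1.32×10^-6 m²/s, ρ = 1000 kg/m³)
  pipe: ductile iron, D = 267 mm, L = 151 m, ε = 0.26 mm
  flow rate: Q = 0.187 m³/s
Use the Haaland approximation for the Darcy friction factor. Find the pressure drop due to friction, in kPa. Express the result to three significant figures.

Δp ≈ 62.9 kPa

V = 4Q/(πD²) = 4·0.187/(π·0.267²) = 3.340 m/s
Re = VD/ν = 3.340·0.267/1.32×10^-6 = 6.76×10^5 → turbulent
ε/D = 0.26/267 = 9.74×10^-4
Haaland: f = 0.01995
h_f = f(L/D)V²/(2g) = 0.01995·(151/0.267)·3.340²/(2·9.81) = 6.413 m
Δp = ρg·h_f = 1000·9.81·6.413 = 62.92 kPa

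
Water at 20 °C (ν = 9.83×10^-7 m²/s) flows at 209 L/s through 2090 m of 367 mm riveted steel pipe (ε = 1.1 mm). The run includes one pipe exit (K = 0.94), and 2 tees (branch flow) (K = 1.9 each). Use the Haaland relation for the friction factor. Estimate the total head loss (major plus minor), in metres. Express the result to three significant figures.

H_L ≈ 30.8 m

V = 4Q/(πD²) = 1.976 m/s; V²/2g = 0.1990 m
Re = 7.38×10^5, ε/D = 0.00300 → f = 0.02638 (Haaland)
Major: h_f = f(L/D)·V²/2g = 0.02638·5695·0.1990 = 29.89 m
Minor: ΣK = 4.74; h_m = ΣK·V²/2g = 0.9430 m
Total H_L = 29.89 + 0.9430 = 30.83 m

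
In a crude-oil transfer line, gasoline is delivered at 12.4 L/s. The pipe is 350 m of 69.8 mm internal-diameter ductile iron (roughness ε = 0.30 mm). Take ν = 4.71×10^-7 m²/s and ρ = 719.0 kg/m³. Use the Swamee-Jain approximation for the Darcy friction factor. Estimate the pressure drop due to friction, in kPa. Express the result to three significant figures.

V = 4Q/(πD²) = 4·0.0124/(π·0.0698²) = 3.241 m/s
Re = VD/ν = 3.241·0.0698/4.71×10^-7 = 4.80×10^5 → turbulent
ε/D = 0.30/69.8 = 0.00430
Swamee-Jain: f = 0.02935
h_f = f(L/D)V²/(2g) = 0.02935·(350/0.0698)·3.241²/(2·9.81) = 78.76 m
Δp = ρg·h_f = 719.0·9.81·78.76 = 555.5 kPa

Δp ≈ 556 kPa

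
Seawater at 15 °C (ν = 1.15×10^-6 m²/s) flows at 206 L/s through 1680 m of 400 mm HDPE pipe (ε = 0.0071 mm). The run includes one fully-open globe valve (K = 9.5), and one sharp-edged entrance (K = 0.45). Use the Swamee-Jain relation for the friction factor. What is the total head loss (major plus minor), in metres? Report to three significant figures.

H_L ≈ 8.89 m

V = 4Q/(πD²) = 1.639 m/s; V²/2g = 0.1370 m
Re = 5.70×10^5, ε/D = 1.78×10^-5 → f = 0.01309 (Swamee-Jain)
Major: h_f = f(L/D)·V²/2g = 0.01309·4200·0.1370 = 7.532 m
Minor: ΣK = 9.95; h_m = ΣK·V²/2g = 1.363 m
Total H_L = 7.532 + 1.363 = 8.895 m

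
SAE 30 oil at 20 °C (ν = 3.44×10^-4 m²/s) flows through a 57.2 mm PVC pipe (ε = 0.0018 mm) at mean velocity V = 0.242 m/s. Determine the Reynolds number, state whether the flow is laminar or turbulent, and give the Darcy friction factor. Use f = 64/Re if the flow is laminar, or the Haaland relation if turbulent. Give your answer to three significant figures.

Re = VD/ν = 0.2420·0.0572/3.44×10^-4 = 40.2
Re < 2300 → laminar → f = 64/Re = 1.590

Re ≈ 40.2; laminar; f = 64/Re ≈ 1.59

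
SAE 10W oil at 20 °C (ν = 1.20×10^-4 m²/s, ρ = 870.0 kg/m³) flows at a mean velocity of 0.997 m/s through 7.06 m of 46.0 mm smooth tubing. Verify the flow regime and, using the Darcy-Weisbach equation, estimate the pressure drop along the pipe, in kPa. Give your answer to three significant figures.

Re = VD/ν = 0.997·0.04600/1.20×10^-4 = 382 → laminar (Re < 2300)
f = 64/Re = 0.1675
h_f = f(L/D)V²/(2g) = 0.1675·(7.06/0.04600)·0.997²/(2·9.81) = 1.302 m
Δp = ρg·h_f = 870.0·9.81·1.302 = 11.11 kPa

Δp ≈ 11.1 kPa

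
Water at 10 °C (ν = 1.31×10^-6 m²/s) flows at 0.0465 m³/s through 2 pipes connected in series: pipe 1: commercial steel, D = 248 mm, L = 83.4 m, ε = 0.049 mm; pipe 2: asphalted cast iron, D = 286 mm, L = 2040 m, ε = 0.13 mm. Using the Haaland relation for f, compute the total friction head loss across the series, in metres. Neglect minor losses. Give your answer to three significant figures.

H ≈ 3.86 m

Pipe 1: V = 0.9626 m/s, Re = 1.82×10^5, ε/D = 1.98×10^-4, f = 0.01707, h_1 = f(L/D)V²/2g = 0.2711 m
Pipe 2: V = 0.7238 m/s, Re = 1.58×10^5, ε/D = 4.55×10^-4, f = 0.01882, h_2 = f(L/D)V²/2g = 3.585 m
Series → Q common, losses add: H = Σh = 3.857 m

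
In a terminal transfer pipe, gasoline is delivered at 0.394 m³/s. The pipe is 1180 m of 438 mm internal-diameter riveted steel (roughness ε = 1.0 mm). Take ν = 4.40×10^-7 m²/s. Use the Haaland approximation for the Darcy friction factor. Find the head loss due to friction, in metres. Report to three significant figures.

V = 4Q/(πD²) = 4·0.394/(π·0.438²) = 2.615 m/s
Re = VD/ν = 2.615·0.438/4.40×10^-7 = 2.60×10^6 → turbulent
ε/D = 1.0/438 = 0.00228
Haaland: f = 0.02437
h_f = f(L/D)V²/(2g) = 0.02437·(1180/0.438)·2.615²/(2·9.81) = 22.88 m

h_f ≈ 22.9 m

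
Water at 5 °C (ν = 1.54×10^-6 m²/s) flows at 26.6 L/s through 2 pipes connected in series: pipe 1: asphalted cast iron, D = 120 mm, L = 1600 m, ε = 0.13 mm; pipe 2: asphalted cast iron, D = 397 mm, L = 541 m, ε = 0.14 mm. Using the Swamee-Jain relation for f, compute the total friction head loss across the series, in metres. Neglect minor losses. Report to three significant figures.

H ≈ 81.4 m

Pipe 1: V = 2.352 m/s, Re = 1.83×10^5, ε/D = 0.00108, f = 0.02163, h_1 = f(L/D)V²/2g = 81.29 m
Pipe 2: V = 0.2149 m/s, Re = 5.54×10^4, ε/D = 3.53×10^-4, f = 0.02171, h_2 = f(L/D)V²/2g = 0.06963 m
Series → Q common, losses add: H = Σh = 81.36 m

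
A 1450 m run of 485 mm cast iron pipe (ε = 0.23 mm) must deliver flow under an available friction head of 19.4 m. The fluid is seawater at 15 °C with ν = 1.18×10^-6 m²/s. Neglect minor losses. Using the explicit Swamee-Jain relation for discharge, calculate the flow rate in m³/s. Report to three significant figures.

Swamee-Jain (Type II): Q = -0.965·√(gD⁵h_f/L)·ln[ε/(3.7D) + √(3.17ν²L/(gD³h_f))]
√(gD⁵h_f/L) = √(9.81·0.485⁵·19.4/1450) = 0.05935
ε/(3.7D) = 1.28×10^-4; √(3.17ν²L/(gD³h_f)) = 1.72×10^-5
Q = -0.965·0.05935·ln(1.453×10^-4) = 0.5061 m³/s
Check: V = 2.74 m/s, Re = 1.13×10^6, f = 0.01706, h_f = 19.5 m ≈ 19.4 m ✓

Q ≈ 0.506 m³/s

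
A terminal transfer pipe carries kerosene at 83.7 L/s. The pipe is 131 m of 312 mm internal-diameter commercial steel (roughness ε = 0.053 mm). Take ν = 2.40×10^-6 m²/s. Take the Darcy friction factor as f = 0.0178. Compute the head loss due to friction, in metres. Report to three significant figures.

V = 4Q/(πD²) = 4·0.0837/(π·0.312²) = 1.095 m/s
h_f = f(L/D)V²/(2g) = 0.01780·(131/0.312)·1.095²/(2·9.81) = 0.4566 m

h_f ≈ 0.457 m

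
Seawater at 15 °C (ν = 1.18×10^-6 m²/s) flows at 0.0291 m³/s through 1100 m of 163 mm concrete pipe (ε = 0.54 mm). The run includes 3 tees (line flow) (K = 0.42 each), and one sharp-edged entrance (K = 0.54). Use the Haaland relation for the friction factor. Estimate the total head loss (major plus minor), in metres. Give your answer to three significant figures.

V = 4Q/(πD²) = 1.395 m/s; V²/2g = 0.09912 m
Re = 1.93×10^5, ε/D = 0.00331 → f = 0.02755 (Haaland)
Major: h_f = f(L/D)·V²/2g = 0.02755·6748·0.09912 = 18.43 m
Minor: ΣK = 1.80; h_m = ΣK·V²/2g = 0.1784 m
Total H_L = 18.43 + 0.1784 = 18.61 m

H_L ≈ 18.6 m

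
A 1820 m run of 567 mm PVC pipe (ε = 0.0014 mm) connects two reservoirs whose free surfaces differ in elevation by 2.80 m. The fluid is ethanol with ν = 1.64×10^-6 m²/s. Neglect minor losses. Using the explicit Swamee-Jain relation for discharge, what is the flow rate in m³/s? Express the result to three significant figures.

Q ≈ 0.281 m³/s

Swamee-Jain (Type II): Q = -0.965·√(gD⁵h_f/L)·ln[ε/(3.7D) + √(3.17ν²L/(gD³h_f))]
√(gD⁵h_f/L) = √(9.81·0.567⁵·2.80/1820) = 0.02974
ε/(3.7D) = 6.67×10^-7; √(3.17ν²L/(gD³h_f)) = 5.57×10^-5
Q = -0.965·0.02974·ln(5.634×10^-5) = 0.2808 m³/s
Check: V = 1.11 m/s, Re = 3.84×10^5, f = 0.01376, h_f = 2.78 m ≈ 2.80 m ✓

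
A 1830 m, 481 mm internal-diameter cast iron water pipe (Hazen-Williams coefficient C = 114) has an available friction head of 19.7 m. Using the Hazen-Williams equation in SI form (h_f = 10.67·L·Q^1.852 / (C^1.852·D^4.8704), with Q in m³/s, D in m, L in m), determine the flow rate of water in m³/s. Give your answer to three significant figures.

Q ≈ 0.401 m³/s

Rearranging: Q = [h_f·C^1.852·D^4.8704 / (10.67·L)]^(1/1.852)
Q = [19.7·114^1.852·0.481^4.8704 / (10.67·1830)]^0.540 = 0.4011 m³/s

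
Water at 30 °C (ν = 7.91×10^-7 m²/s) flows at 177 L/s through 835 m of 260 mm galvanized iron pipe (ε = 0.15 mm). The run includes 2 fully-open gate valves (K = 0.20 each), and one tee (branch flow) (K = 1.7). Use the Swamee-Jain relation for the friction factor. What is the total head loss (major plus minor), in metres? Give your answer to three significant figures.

H_L ≈ 33.5 m

V = 4Q/(πD²) = 3.334 m/s; V²/2g = 0.5665 m
Re = 1.10×10^6, ε/D = 5.77×10^-4 → f = 0.01776 (Swamee-Jain)
Major: h_f = f(L/D)·V²/2g = 0.01776·3212·0.5665 = 32.31 m
Minor: ΣK = 2.10; h_m = ΣK·V²/2g = 1.190 m
Total H_L = 32.31 + 1.190 = 33.50 m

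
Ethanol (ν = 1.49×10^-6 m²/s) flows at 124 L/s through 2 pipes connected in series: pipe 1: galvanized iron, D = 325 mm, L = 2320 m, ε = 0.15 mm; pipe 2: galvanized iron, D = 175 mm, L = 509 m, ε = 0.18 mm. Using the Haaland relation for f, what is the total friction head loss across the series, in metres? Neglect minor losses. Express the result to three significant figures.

Pipe 1: V = 1.495 m/s, Re = 3.26×10^5, ε/D = 4.62×10^-4, f = 0.01775, h_1 = f(L/D)V²/2g = 14.43 m
Pipe 2: V = 5.155 m/s, Re = 6.05×10^5, ε/D = 0.00103, f = 0.02024, h_2 = f(L/D)V²/2g = 79.73 m
Series → Q common, losses add: H = Σh = 94.16 m

H ≈ 94.2 m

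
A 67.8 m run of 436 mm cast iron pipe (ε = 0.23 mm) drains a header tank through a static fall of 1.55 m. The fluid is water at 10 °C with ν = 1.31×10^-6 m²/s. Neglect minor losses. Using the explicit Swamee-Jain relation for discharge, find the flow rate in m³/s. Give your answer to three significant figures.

Swamee-Jain (Type II): Q = -0.965·√(gD⁵h_f/L)·ln[ε/(3.7D) + √(3.17ν²L/(gD³h_f))]
√(gD⁵h_f/L) = √(9.81·0.436⁵·1.55/67.8) = 0.05944
ε/(3.7D) = 1.43×10^-4; √(3.17ν²L/(gD³h_f)) = 1.71×10^-5
Q = -0.965·0.05944·ln(1.597×10^-4) = 0.5015 m³/s
Check: V = 3.36 m/s, Re = 1.12×10^6, f = 0.01743, h_f = 1.56 m ≈ 1.55 m ✓

Q ≈ 0.501 m³/s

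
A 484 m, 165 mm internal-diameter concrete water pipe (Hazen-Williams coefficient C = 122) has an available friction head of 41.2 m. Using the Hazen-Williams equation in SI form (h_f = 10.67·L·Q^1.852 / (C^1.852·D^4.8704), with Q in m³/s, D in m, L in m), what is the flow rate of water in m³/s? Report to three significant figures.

Rearranging: Q = [h_f·C^1.852·D^4.8704 / (10.67·L)]^(1/1.852)
Q = [41.2·122^1.852·0.165^4.8704 / (10.67·484)]^0.540 = 0.07863 m³/s

Q ≈ 0.0786 m³/s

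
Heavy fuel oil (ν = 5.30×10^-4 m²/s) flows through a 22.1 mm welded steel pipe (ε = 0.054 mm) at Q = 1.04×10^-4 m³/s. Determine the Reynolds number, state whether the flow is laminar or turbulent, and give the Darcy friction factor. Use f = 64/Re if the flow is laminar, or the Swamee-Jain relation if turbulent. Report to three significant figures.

Re ≈ 11.3; laminar; f = 64/Re ≈ 5.66

V = 4Q/(πD²) = 0.2711 m/s
Re = VD/ν = 0.2711·0.0221/5.30×10^-4 = 11.3
Re < 2300 → laminar → f = 64/Re = 5.661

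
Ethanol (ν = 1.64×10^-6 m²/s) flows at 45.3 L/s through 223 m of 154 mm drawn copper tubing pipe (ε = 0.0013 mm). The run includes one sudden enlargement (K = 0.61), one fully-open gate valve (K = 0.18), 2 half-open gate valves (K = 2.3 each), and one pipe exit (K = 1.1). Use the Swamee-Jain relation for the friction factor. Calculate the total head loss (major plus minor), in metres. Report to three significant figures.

H_L ≈ 8.60 m

V = 4Q/(πD²) = 2.432 m/s; V²/2g = 0.3015 m
Re = 2.28×10^5, ε/D = 8.44×10^-6 → f = 0.01522 (Swamee-Jain)
Major: h_f = f(L/D)·V²/2g = 0.01522·1448·0.3015 = 6.645 m
Minor: ΣK = 6.49; h_m = ΣK·V²/2g = 1.956 m
Total H_L = 6.645 + 1.956 = 8.602 m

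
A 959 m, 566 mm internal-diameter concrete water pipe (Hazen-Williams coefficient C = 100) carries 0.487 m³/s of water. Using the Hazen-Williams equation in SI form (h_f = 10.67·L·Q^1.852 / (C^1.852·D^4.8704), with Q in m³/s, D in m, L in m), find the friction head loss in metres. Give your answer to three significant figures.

h_f ≈ 8.53 m

h_f = 10.67·959·0.487^1.852 / (100^1.852·0.566^4.8704) = 8.534 m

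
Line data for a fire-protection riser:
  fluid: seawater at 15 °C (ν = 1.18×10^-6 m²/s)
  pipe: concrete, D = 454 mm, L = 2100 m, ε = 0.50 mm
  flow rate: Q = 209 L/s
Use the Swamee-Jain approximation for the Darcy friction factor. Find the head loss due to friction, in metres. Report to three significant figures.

h_f ≈ 8.17 m

V = 4Q/(πD²) = 4·0.209/(π·0.454²) = 1.291 m/s
Re = VD/ν = 1.291·0.454/1.18×10^-6 = 4.97×10^5 → turbulent
ε/D = 0.50/454 = 0.00110
Swamee-Jain: f = 0.02079
h_f = f(L/D)V²/(2g) = 0.02079·(2100/0.454)·1.291²/(2·9.81) = 8.169 m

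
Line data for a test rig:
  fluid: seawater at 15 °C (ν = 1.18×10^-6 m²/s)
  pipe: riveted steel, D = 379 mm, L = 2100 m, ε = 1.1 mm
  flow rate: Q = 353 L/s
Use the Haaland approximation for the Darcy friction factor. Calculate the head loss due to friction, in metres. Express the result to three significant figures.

h_f ≈ 72.2 m

V = 4Q/(πD²) = 4·0.353/(π·0.379²) = 3.129 m/s
Re = VD/ν = 3.129·0.379/1.18×10^-6 = 1.00×10^6 → turbulent
ε/D = 1.1/379 = 0.00290
Haaland: f = 0.02610
h_f = f(L/D)V²/(2g) = 0.02610·(2100/0.379)·3.129²/(2·9.81) = 72.17 m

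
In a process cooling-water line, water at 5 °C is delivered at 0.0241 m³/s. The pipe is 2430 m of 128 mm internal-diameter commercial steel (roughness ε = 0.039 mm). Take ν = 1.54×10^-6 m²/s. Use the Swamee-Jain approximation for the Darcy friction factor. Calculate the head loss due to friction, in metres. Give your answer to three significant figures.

h_f ≈ 62.3 m

V = 4Q/(πD²) = 4·0.0241/(π·0.128²) = 1.873 m/s
Re = VD/ν = 1.873·0.128/1.54×10^-6 = 1.56×10^5 → turbulent
ε/D = 0.039/128 = 3.05×10^-4
Swamee-Jain: f = 0.01836
h_f = f(L/D)V²/(2g) = 0.01836·(2430/0.128)·1.873²/(2·9.81) = 62.32 m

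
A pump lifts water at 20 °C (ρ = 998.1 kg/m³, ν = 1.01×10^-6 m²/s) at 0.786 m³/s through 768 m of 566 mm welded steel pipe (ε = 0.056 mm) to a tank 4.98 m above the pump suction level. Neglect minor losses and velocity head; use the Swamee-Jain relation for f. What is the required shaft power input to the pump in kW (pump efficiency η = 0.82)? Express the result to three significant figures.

V = 4Q/(πD²) = 3.124 m/s; Re = 1.75×10^6; ε/D = 9.89×10^-5; f = 0.01296
h_f = f(L/D)V²/2g = 8.747 m
Total head H = z + h_f = 4.98 + 8.747 = 13.73 m
P_hyd = ρgQH = 998.1·9.81·0.786·13.73 = 105.6 kW
P_shaft = P_hyd/η = 105.6/0.82 = 128.8 kW

P_shaft ≈ 129 kW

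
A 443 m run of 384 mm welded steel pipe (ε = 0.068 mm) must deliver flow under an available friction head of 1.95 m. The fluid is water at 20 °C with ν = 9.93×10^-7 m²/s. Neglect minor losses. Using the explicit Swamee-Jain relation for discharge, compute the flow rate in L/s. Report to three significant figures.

Q ≈ 172 L/s

Swamee-Jain (Type II): Q = -0.965·√(gD⁵h_f/L)·ln[ε/(3.7D) + √(3.17ν²L/(gD³h_f))]
√(gD⁵h_f/L) = √(9.81·0.384⁵·1.95/443) = 0.01899
ε/(3.7D) = 4.79×10^-5; √(3.17ν²L/(gD³h_f)) = 3.58×10^-5
Q = -0.965·0.01899·ln(8.361×10^-5) = 0.1720 m³/s
Check: V = 1.49 m/s, Re = 5.74×10^5, f = 0.01511, h_f = 1.96 m ≈ 1.95 m ✓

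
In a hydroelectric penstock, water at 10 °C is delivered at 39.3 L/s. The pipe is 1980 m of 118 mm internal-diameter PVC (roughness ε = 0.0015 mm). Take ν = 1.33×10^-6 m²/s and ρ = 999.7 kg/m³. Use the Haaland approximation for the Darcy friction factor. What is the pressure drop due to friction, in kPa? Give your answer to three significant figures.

V = 4Q/(πD²) = 4·0.0393/(π·0.118²) = 3.594 m/s
Re = VD/ν = 3.594·0.118/1.33×10^-6 = 3.19×10^5 → turbulent
ε/D = 0.0015/118 = 1.27×10^-5
Haaland: f = 0.01429
h_f = f(L/D)V²/(2g) = 0.01429·(1980/0.118)·3.594²/(2·9.81) = 157.8 m
Δp = ρg·h_f = 999.7·9.81·157.8 = 1548 kPa

Δp ≈ 1550 kPa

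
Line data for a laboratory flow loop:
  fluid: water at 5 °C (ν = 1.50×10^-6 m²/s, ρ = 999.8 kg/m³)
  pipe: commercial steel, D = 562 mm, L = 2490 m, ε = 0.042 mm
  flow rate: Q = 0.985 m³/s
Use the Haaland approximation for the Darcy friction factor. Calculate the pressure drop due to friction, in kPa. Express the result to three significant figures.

V = 4Q/(πD²) = 4·0.985/(π·0.562²) = 3.971 m/s
Re = VD/ν = 3.971·0.562/1.50×10^-6 = 1.49×10^6 → turbulent
ε/D = 0.042/562 = 7.47×10^-5
Haaland: f = 0.01251
h_f = f(L/D)V²/(2g) = 0.01251·(2490/0.562)·3.971²/(2·9.81) = 44.54 m
Δp = ρg·h_f = 999.8·9.81·44.54 = 436.9 kPa

Δp ≈ 437 kPa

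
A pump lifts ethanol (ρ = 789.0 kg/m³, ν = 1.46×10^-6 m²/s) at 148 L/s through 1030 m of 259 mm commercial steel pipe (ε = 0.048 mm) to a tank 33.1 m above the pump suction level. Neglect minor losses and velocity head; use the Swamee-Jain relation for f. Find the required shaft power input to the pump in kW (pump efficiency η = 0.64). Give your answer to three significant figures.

P_shaft ≈ 103 kW

V = 4Q/(πD²) = 2.809 m/s; Re = 4.98×10^5; ε/D = 1.85×10^-4; f = 0.01538
h_f = f(L/D)V²/2g = 24.59 m
Total head H = z + h_f = 33.1 + 24.59 = 57.69 m
P_hyd = ρgQH = 789.0·9.81·0.148·57.69 = 66.09 kW
P_shaft = P_hyd/η = 66.09/0.64 = 103.3 kW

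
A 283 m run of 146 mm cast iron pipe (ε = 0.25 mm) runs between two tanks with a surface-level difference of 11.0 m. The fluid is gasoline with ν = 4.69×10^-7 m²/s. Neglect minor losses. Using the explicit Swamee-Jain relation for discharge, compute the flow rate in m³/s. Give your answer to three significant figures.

Swamee-Jain (Type II): Q = -0.965·√(gD⁵h_f/L)·ln[ε/(3.7D) + √(3.17ν²L/(gD³h_f))]
√(gD⁵h_f/L) = √(9.81·0.146⁵·11.0/283) = 0.005029
ε/(3.7D) = 4.63×10^-4; √(3.17ν²L/(gD³h_f)) = 2.42×10^-5
Q = -0.965·0.005029·ln(4.870×10^-4) = 0.03702 m³/s
Check: V = 2.21 m/s, Re = 6.88×10^5, f = 0.02288, h_f = 11.1 m ≈ 11.0 m ✓

Q ≈ 0.0370 m³/s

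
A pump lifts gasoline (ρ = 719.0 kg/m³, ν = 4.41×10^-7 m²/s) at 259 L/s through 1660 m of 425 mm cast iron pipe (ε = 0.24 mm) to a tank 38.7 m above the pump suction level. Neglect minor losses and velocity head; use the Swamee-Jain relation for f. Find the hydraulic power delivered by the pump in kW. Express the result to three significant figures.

V = 4Q/(πD²) = 1.826 m/s; Re = 1.76×10^6; ε/D = 5.65×10^-4; f = 0.01751
h_f = f(L/D)V²/2g = 11.62 m
Total head H = z + h_f = 38.7 + 11.62 = 50.32 m
P_hyd = ρgQH = 719.0·9.81·0.259·50.32 = 91.92 kW

P_hyd ≈ 91.9 kW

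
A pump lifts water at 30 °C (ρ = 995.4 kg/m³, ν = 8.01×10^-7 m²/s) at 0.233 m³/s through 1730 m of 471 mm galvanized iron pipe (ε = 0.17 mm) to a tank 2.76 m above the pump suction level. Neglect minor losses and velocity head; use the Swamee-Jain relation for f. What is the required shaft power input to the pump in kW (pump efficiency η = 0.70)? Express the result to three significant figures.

P_shaft ≈ 26.9 kW

V = 4Q/(πD²) = 1.337 m/s; Re = 7.86×10^5; ε/D = 3.61×10^-4; f = 0.01644
h_f = f(L/D)V²/2g = 5.503 m
Total head H = z + h_f = 2.76 + 5.503 = 8.263 m
P_hyd = ρgQH = 995.4·9.81·0.233·8.263 = 18.80 kW
P_shaft = P_hyd/η = 18.80/0.70 = 26.86 kW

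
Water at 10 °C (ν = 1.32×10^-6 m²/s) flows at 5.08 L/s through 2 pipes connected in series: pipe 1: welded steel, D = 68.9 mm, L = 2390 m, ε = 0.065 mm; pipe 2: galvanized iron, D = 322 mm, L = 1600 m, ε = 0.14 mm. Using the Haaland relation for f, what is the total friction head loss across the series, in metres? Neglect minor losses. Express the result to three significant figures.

Pipe 1: V = 1.362 m/s, Re = 7.11×10^4, ε/D = 9.43×10^-4, f = 0.02255, h_1 = f(L/D)V²/2g = 74.00 m
Pipe 2: V = 0.06238 m/s, Re = 1.52×10^4, ε/D = 4.35×10^-4, f = 0.02828, h_2 = f(L/D)V²/2g = 0.02787 m
Series → Q common, losses add: H = Σh = 74.03 m

H ≈ 74.0 m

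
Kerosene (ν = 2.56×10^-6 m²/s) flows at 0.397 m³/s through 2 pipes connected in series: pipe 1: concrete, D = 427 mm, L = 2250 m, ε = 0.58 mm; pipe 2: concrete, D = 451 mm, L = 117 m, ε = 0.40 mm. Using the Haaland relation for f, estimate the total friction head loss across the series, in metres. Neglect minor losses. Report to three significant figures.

H ≈ 46.4 m

Pipe 1: V = 2.772 m/s, Re = 4.62×10^5, ε/D = 0.00136, f = 0.02168, h_1 = f(L/D)V²/2g = 44.76 m
Pipe 2: V = 2.485 m/s, Re = 4.38×10^5, ε/D = 8.87×10^-4, f = 0.01976, h_2 = f(L/D)V²/2g = 1.613 m
Series → Q common, losses add: H = Σh = 46.37 m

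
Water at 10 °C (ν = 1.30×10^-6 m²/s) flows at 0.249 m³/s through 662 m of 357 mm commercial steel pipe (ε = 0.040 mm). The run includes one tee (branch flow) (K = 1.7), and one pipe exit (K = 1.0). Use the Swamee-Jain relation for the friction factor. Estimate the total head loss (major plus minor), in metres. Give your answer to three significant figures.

V = 4Q/(πD²) = 2.488 m/s; V²/2g = 0.3154 m
Re = 6.83×10^5, ε/D = 1.12×10^-4 → f = 0.01414 (Swamee-Jain)
Major: h_f = f(L/D)·V²/2g = 0.01414·1854·0.3154 = 8.272 m
Minor: ΣK = 2.70; h_m = ΣK·V²/2g = 0.8516 m
Total H_L = 8.272 + 0.8516 = 9.123 m

H_L ≈ 9.12 m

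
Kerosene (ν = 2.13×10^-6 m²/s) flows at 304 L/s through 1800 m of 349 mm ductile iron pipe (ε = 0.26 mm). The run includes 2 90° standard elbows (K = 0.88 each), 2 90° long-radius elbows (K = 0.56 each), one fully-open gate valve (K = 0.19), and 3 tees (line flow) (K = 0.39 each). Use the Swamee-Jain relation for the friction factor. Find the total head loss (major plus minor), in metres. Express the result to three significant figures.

H_L ≈ 53.0 m

V = 4Q/(πD²) = 3.178 m/s; V²/2g = 0.5147 m
Re = 5.21×10^5, ε/D = 7.45×10^-4 → f = 0.01913 (Swamee-Jain)
Major: h_f = f(L/D)·V²/2g = 0.01913·5158·0.5147 = 50.78 m
Minor: ΣK = 4.24; h_m = ΣK·V²/2g = 2.182 m
Total H_L = 50.78 + 2.182 = 52.96 m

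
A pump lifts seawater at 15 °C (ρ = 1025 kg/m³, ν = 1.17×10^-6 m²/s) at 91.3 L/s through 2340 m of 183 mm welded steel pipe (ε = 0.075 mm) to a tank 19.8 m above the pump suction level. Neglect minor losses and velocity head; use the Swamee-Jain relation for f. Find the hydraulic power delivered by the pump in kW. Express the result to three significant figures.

P_hyd ≈ 142 kW

V = 4Q/(πD²) = 3.471 m/s; Re = 5.43×10^5; ε/D = 4.10×10^-4; f = 0.01711
h_f = f(L/D)V²/2g = 134.3 m
Total head H = z + h_f = 19.8 + 134.3 = 154.1 m
P_hyd = ρgQH = 1025·9.81·0.0913·154.1 = 141.5 kW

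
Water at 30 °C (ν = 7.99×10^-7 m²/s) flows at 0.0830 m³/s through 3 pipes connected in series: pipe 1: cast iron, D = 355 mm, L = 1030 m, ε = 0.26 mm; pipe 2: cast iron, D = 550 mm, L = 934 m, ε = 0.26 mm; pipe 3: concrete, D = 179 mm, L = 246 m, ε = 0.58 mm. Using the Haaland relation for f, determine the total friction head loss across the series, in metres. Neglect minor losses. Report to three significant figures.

Pipe 1: V = 0.8386 m/s, Re = 3.73×10^5, ε/D = 7.32×10^-4, f = 0.01912, h_1 = f(L/D)V²/2g = 1.988 m
Pipe 2: V = 0.3494 m/s, Re = 2.40×10^5, ε/D = 4.73×10^-4, f = 0.01821, h_2 = f(L/D)V²/2g = 0.1923 m
Pipe 3: V = 3.298 m/s, Re = 7.39×10^5, ε/D = 0.00324, f = 0.02695, h_3 = f(L/D)V²/2g = 20.54 m
Series → Q common, losses add: H = Σh = 22.72 m

H ≈ 22.7 m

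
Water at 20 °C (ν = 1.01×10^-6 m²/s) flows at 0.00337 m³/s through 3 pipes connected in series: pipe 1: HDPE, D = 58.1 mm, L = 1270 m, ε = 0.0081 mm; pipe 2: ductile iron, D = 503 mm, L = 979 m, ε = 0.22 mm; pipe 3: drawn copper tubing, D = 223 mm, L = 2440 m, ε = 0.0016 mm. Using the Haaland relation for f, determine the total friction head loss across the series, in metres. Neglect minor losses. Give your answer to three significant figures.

Pipe 1: V = 1.271 m/s, Re = 7.31×10^4, ε/D = 1.39×10^-4, f = 0.01956, h_1 = f(L/D)V²/2g = 35.22 m
Pipe 2: V = 0.01696 m/s, Re = 8450, ε/D = 4.37×10^-4, f = 0.03285, h_2 = f(L/D)V²/2g = 9.373×10^-4 m
Pipe 3: V = 0.08628 m/s, Re = 1.91×10^4, ε/D = 7.17×10^-6, f = 0.02607, h_3 = f(L/D)V²/2g = 0.1083 m
Series → Q common, losses add: H = Σh = 35.32 m

H ≈ 35.3 m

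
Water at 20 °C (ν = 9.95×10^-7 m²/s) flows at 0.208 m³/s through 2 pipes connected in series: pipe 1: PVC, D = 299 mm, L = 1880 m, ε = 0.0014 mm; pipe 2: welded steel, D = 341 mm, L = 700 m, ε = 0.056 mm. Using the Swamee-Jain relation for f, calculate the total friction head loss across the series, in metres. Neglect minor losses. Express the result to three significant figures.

H ≈ 41.5 m

Pipe 1: V = 2.962 m/s, Re = 8.90×10^5, ε/D = 4.68×10^-6, f = 0.01195, h_1 = f(L/D)V²/2g = 33.60 m
Pipe 2: V = 2.278 m/s, Re = 7.81×10^5, ε/D = 1.64×10^-4, f = 0.01461, h_2 = f(L/D)V²/2g = 7.928 m
Series → Q common, losses add: H = Σh = 41.53 m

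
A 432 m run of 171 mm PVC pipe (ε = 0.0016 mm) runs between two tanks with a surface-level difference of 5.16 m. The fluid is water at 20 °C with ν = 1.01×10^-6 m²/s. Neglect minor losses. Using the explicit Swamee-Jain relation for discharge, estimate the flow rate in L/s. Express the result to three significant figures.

Q ≈ 37.8 L/s

Swamee-Jain (Type II): Q = -0.965·√(gD⁵h_f/L)·ln[ε/(3.7D) + √(3.17ν²L/(gD³h_f))]
√(gD⁵h_f/L) = √(9.81·0.171⁵·5.16/432) = 0.004139
ε/(3.7D) = 2.53×10^-6; √(3.17ν²L/(gD³h_f)) = 7.43×10^-5
Q = -0.965·0.004139·ln(7.682×10^-5) = 0.03784 m³/s
Check: V = 1.65 m/s, Re = 2.79×10^5, f = 0.01468, h_f = 5.13 m ≈ 5.16 m ✓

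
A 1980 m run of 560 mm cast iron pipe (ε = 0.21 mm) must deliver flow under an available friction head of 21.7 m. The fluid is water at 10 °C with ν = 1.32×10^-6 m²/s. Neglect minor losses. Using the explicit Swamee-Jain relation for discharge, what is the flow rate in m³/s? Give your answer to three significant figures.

Swamee-Jain (Type II): Q = -0.965·√(gD⁵h_f/L)·ln[ε/(3.7D) + √(3.17ν²L/(gD³h_f))]
√(gD⁵h_f/L) = √(9.81·0.560⁵·21.7/1980) = 0.07695
ε/(3.7D) = 1.01×10^-4; √(3.17ν²L/(gD³h_f)) = 1.71×10^-5
Q = -0.965·0.07695·ln(1.185×10^-4) = 0.6713 m³/s
Check: V = 2.73 m/s, Re = 1.16×10^6, f = 0.01630, h_f = 21.8 m ≈ 21.7 m ✓

Q ≈ 0.671 m³/s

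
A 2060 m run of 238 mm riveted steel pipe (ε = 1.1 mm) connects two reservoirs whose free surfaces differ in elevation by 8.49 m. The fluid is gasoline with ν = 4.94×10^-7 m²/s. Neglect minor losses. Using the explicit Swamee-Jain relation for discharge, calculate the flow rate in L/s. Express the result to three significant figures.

Q ≈ 35.7 L/s

Swamee-Jain (Type II): Q = -0.965·√(gD⁵h_f/L)·ln[ε/(3.7D) + √(3.17ν²L/(gD³h_f))]
√(gD⁵h_f/L) = √(9.81·0.238⁵·8.49/2060) = 0.005556
ε/(3.7D) = 0.00125; √(3.17ν²L/(gD³h_f)) = 3.77×10^-5
Q = -0.965·0.005556·ln(0.001287) = 0.03569 m³/s
Check: V = 0.802 m/s, Re = 3.86×10^5, f = 0.03003, h_f = 8.53 m ≈ 8.49 m ✓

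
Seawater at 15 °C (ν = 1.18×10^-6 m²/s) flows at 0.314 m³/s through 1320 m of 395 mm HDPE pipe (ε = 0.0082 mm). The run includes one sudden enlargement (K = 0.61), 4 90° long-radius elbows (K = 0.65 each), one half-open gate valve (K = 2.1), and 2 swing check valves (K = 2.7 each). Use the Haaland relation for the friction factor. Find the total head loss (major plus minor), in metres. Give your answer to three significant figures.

H_L ≈ 17.3 m

V = 4Q/(πD²) = 2.562 m/s; V²/2g = 0.3347 m
Re = 8.58×10^5, ε/D = 2.08×10^-5 → f = 0.01224 (Haaland)
Major: h_f = f(L/D)·V²/2g = 0.01224·3342·0.3347 = 13.69 m
Minor: ΣK = 10.7; h_m = ΣK·V²/2g = 3.584 m
Total H_L = 13.69 + 3.584 = 17.28 m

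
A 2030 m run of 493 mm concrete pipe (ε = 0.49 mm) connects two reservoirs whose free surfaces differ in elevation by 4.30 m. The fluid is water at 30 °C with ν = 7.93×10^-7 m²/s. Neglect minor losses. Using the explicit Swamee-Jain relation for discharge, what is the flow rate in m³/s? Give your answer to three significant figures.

Swamee-Jain (Type II): Q = -0.965·√(gD⁵h_f/L)·ln[ε/(3.7D) + √(3.17ν²L/(gD³h_f))]
√(gD⁵h_f/L) = √(9.81·0.493⁵·4.30/2030) = 0.02460
ε/(3.7D) = 2.69×10^-4; √(3.17ν²L/(gD³h_f)) = 2.83×10^-5
Q = -0.965·0.02460·ln(2.969×10^-4) = 0.1928 m³/s
Check: V = 1.01 m/s, Re = 6.28×10^5, f = 0.02020, h_f = 4.32 m ≈ 4.30 m ✓

Q ≈ 0.193 m³/s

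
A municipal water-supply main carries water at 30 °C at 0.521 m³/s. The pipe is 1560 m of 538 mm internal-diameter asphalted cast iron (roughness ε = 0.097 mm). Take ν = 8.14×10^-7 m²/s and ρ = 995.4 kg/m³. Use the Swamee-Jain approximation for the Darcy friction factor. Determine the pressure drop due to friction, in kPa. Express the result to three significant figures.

V = 4Q/(πD²) = 4·0.521/(π·0.538²) = 2.292 m/s
Re = VD/ν = 2.292·0.538/8.14×10^-7 = 1.51×10^6 → turbulent
ε/D = 0.097/538 = 1.80×10^-4
Swamee-Jain: f = 0.01423
h_f = f(L/D)V²/(2g) = 0.01423·(1560/0.538)·2.292²/(2·9.81) = 11.05 m
Δp = ρg·h_f = 995.4·9.81·11.05 = 107.9 kPa

Δp ≈ 108 kPa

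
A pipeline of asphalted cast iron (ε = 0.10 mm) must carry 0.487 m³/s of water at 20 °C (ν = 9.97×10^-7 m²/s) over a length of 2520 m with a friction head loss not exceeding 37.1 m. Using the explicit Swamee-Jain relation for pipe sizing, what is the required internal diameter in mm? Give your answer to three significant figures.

Swamee-Jain (Type III): D = 0.66·[ε^1.25·(LQ²/(gh_f))^4.75 + ν·Q^9.4·(L/(gh_f))^5.2]^0.04
LQ²/(gh_f) = 1.642; L/(gh_f) = 6.924
Term 1 = ε^1.25·(…)^4.75 = 1.05×10^-4; Term 2 = ν·Q^9.4·(…)^5.2 = 2.70×10^-5
D = 0.66·(1.05×10^-4 + 2.70×10^-5)^0.04 = 0.4618 m = 462 mm
Check: V = 2.91 m/s, Re = 1.35×10^6, f = 0.01473, h_f = 34.7 m ≈ 37.1 m ✓

D ≈ 462 mm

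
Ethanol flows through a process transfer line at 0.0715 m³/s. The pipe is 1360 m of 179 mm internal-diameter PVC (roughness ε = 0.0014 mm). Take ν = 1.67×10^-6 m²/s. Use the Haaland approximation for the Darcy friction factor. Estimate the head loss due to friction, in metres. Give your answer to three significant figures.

V = 4Q/(πD²) = 4·0.0715/(π·0.179²) = 2.841 m/s
Re = VD/ν = 2.841·0.179/1.67×10^-6 = 3.05×10^5 → turbulent
ε/D = 0.0014/179 = 7.82×10^-6
Haaland: f = 0.01436
h_f = f(L/D)V²/(2g) = 0.01436·(1360/0.179)·2.841²/(2·9.81) = 44.91 m

h_f ≈ 44.9 m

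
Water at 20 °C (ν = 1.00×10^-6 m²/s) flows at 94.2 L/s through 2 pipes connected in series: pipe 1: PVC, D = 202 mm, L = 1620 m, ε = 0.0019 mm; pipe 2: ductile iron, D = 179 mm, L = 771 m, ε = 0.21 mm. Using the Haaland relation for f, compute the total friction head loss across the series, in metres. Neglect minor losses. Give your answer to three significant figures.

Pipe 1: V = 2.939 m/s, Re = 5.94×10^5, ε/D = 9.41×10^-6, f = 0.01279, h_1 = f(L/D)V²/2g = 45.17 m
Pipe 2: V = 3.743 m/s, Re = 6.70×10^5, ε/D = 0.00117, f = 0.02081, h_2 = f(L/D)V²/2g = 64.03 m
Series → Q common, losses add: H = Σh = 109.2 m

H ≈ 109 m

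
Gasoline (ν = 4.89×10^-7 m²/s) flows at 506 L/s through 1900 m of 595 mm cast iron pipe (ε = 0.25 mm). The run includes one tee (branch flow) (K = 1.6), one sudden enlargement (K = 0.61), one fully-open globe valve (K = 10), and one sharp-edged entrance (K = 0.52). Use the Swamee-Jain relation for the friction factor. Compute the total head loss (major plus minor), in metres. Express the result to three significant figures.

V = 4Q/(πD²) = 1.820 m/s; V²/2g = 0.1688 m
Re = 2.21×10^6, ε/D = 4.20×10^-4 → f = 0.01640 (Swamee-Jain)
Major: h_f = f(L/D)·V²/2g = 0.01640·3193·0.1688 = 8.841 m
Minor: ΣK = 12.7; h_m = ΣK·V²/2g = 2.149 m
Total H_L = 8.841 + 2.149 = 10.99 m

H_L ≈ 11.0 m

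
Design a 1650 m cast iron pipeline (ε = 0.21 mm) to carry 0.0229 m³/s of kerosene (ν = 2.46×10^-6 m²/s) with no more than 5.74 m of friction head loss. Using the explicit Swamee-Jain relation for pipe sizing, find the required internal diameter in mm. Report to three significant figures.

Swamee-Jain (Type III): D = 0.66·[ε^1.25·(LQ²/(gh_f))^4.75 + ν·Q^9.4·(L/(gh_f))^5.2]^0.04
LQ²/(gh_f) = 0.01537; L/(gh_f) = 29.30
Term 1 = ε^1.25·(…)^4.75 = 6.15×10^-14; Term 2 = ν·Q^9.4·(…)^5.2 = 3.99×10^-14
D = 0.66·(6.15×10^-14 + 3.99×10^-14)^0.04 = 0.1994 m = 199 mm
Check: V = 0.733 m/s, Re = 5.94×10^4, f = 0.02380, h_f = 5.39 m ≈ 5.74 m ✓

D ≈ 199 mm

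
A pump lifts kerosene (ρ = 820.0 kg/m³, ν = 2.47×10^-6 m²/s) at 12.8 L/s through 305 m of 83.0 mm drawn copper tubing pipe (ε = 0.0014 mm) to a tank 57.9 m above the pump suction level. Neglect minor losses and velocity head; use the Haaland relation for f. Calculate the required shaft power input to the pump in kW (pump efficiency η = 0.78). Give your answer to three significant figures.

V = 4Q/(πD²) = 2.366 m/s; Re = 7.95×10^4; ε/D = 1.69×10^-5; f = 0.01876
h_f = f(L/D)V²/2g = 19.67 m
Total head H = z + h_f = 57.9 + 19.67 = 77.57 m
P_hyd = ρgQH = 820.0·9.81·0.0128·77.57 = 7.987 kW
P_shaft = P_hyd/η = 7.987/0.78 = 10.24 kW

P_shaft ≈ 10.2 kW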